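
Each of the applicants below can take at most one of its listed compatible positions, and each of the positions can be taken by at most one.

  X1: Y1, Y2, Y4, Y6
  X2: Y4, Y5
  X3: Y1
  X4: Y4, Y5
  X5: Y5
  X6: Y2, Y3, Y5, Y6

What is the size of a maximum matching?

5

Unit-capacity flow: source→left, listed edges, right→sink; max matching = max flow.
Augmenting path X1→Y1 (+1); matched 1.
Augmenting path X2→Y4 (+1); matched 2.
Augmenting path X4→Y5 (+1); matched 3.
Augmenting path X6→Y2 (+1); matched 4.
Augmenting path X3→Y1→X1→Y6 (+1); matched 5.
No augmenting path remains; maximum matching = 5.
König certificate: {X1, X3, X6, Y4, Y5} is a vertex cover of size 5 (every listed pair touches it), so no matching can be larger.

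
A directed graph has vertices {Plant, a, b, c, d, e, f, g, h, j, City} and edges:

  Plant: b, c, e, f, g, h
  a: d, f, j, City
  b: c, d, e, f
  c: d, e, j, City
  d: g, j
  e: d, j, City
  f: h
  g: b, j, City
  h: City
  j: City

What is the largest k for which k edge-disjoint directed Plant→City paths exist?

5

Assign every edge capacity 1; by Menger, the answer equals the max flow.
Path Plant→c→City (+1); total 1.
Path Plant→e→City (+1); total 2.
Path Plant→g→City (+1); total 3.
Path Plant→h→City (+1); total 4.
Path Plant→b→c→j→City (+1); total 5.
No residual Plant→City path; max flow = 5.
Certifying cut of size 5: {Plant→b, Plant→c, Plant→e, Plant→g, h→City}.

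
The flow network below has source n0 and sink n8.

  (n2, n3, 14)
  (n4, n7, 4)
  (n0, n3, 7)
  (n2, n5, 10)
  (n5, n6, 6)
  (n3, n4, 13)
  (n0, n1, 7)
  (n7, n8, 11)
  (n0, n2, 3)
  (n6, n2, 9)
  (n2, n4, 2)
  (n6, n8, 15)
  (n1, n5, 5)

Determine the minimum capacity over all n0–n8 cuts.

Augment n0→n1→n5→n6→n8: bottleneck 5, flow now 5.
Augment n0→n2→n4→n7→n8: bottleneck 2, flow now 7.
Augment n0→n2→n5→n6→n8: bottleneck 1, flow now 8.
Augment n0→n3→n4→n7→n8: bottleneck 2, flow now 10.
No augmenting path remains; maximum flow = 10.
By max-flow min-cut, the minimum cut capacity equals the max flow.
In the residual graph, reachable from n0: {n0, n1, n2, n3, n4, n5}.
Min-cut edges: n4→n7 (4), n5→n6 (6); capacity 4 + 6 = 10.

10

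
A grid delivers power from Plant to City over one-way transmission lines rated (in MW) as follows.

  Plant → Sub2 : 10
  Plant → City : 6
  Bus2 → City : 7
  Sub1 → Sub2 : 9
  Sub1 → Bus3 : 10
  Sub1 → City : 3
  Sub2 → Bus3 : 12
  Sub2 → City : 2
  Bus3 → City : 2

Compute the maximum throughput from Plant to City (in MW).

10

Augment Plant→City: bottleneck 6, flow now 6.
Augment Plant→Sub2→City: bottleneck 2, flow now 8.
Augment Plant→Sub2→Bus3→City: bottleneck 2, flow now 10.
No augmenting path remains; maximum flow = 10.
In the residual graph, reachable from Plant: {Plant, Sub2, Bus3}.
Min-cut edges: Plant→City (6), Sub2→City (2), Bus3→City (2); capacity 6 + 2 + 2 = 10.
This cut is saturated, so no flow can exceed 10.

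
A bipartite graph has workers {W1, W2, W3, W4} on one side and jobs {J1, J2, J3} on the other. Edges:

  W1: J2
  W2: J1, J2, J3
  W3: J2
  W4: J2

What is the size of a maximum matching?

Unit-capacity flow: source→left, listed edges, right→sink; max matching = max flow.
Augmenting path W1→J2 (+1); matched 1.
Augmenting path W2→J1 (+1); matched 2.
No augmenting path remains; maximum matching = 2.
König certificate: {W2, J2} is a vertex cover of size 2 (every listed pair touches it), so no matching can be larger.

2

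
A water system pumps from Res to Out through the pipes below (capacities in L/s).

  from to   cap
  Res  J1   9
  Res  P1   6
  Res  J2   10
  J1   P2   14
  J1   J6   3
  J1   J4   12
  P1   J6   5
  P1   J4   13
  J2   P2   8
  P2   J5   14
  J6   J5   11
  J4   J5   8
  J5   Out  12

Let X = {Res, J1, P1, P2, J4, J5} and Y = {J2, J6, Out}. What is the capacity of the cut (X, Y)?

Edges leaving {Res, J1, P1, P2, J4, J5}: Res→J2 (10), J1→J6 (3), P1→J6 (5), J5→Out (12).
Cut capacity = 10 + 3 + 5 + 12 = 30.

30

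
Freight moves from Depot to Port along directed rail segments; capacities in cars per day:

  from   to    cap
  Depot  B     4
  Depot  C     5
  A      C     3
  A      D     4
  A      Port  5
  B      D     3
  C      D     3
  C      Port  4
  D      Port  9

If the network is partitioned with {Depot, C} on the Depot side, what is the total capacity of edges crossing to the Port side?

11

Edges leaving {Depot, C}: Depot→B (4), C→D (3), C→Port (4).
Cut capacity = 4 + 3 + 4 = 11.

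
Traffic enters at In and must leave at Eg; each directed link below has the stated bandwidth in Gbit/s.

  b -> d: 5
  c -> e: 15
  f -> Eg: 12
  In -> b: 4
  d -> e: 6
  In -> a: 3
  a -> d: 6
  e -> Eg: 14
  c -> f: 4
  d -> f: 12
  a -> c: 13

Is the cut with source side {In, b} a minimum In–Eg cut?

Given cut capacity: 3 + 5 = 8.
Augment In→a→c→e→Eg: bottleneck 3, flow now 3.
Augment In→b→d→e→Eg: bottleneck 4, flow now 7.
No augmenting path remains; maximum flow = 7.
In the residual graph, reachable from In: {In}.
Min-cut edges: In→a (3), In→b (4); capacity 3 + 4 = 7.
Cut capacity 8 exceeds the max flow 7, so it is not minimum.

No — its capacity is 8, but the minimum cut has capacity 7.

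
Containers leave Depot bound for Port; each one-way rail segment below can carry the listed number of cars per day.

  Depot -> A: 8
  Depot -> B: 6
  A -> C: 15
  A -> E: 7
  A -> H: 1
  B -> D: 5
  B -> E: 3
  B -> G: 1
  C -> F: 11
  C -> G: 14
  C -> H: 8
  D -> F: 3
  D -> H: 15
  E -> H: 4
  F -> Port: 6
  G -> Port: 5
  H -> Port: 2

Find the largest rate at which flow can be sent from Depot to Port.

13

Augment Depot→A→H→Port: bottleneck 1, flow now 1.
Augment Depot→B→G→Port: bottleneck 1, flow now 2.
Augment Depot→A→C→F→Port: bottleneck 6, flow now 8.
Augment Depot→A→C→G→Port: bottleneck 1, flow now 9.
Augment Depot→B→D→H→Port: bottleneck 1, flow now 10.
Augment Depot→B→D→F→C→G→Port: bottleneck 3, flow now 13. (uses reverse residual edge)
No augmenting path remains; maximum flow = 13.
In the residual graph, reachable from Depot: {Depot, A, B, C, D, E, F, G, H}.
Min-cut edges: F→Port (6), G→Port (5), H→Port (2); capacity 6 + 5 + 2 = 13.
This cut is saturated, so no flow can exceed 13.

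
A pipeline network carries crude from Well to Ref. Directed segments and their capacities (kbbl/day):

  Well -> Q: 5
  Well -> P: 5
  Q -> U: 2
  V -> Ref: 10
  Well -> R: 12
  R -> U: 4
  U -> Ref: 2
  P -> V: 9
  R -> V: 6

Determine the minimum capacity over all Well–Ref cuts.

12

Augment Well→P→V→Ref: bottleneck 5, flow now 5.
Augment Well→Q→U→Ref: bottleneck 2, flow now 7.
Augment Well→R→V→Ref: bottleneck 5, flow now 12.
No augmenting path remains; maximum flow = 12.
By max-flow min-cut, the minimum cut capacity equals the max flow.
In the residual graph, reachable from Well: {Well, P, Q, R, U, V}.
Min-cut edges: U→Ref (2), V→Ref (10); capacity 2 + 10 = 12.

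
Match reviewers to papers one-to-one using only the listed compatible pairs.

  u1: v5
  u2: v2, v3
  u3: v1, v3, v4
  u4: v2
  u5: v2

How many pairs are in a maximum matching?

4

Unit-capacity flow: source→left, listed edges, right→sink; max matching = max flow.
Augmenting path u1→v5 (+1); matched 1.
Augmenting path u2→v2 (+1); matched 2.
Augmenting path u3→v1 (+1); matched 3.
Augmenting path u4→v2→u2→v3 (+1); matched 4.
No augmenting path remains; maximum matching = 4.
König certificate: {u1, u2, u3, v2} is a vertex cover of size 4 (every listed pair touches it), so no matching can be larger.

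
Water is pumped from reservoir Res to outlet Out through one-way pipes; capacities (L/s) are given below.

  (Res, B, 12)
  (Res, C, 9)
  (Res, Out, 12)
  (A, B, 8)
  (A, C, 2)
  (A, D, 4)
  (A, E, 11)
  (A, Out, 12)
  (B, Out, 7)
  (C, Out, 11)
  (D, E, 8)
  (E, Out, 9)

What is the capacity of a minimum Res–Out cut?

28

Augment Res→Out: bottleneck 12, flow now 12.
Augment Res→B→Out: bottleneck 7, flow now 19.
Augment Res→C→Out: bottleneck 9, flow now 28.
No augmenting path remains; maximum flow = 28.
By max-flow min-cut, the minimum cut capacity equals the max flow.
In the residual graph, reachable from Res: {Res, B}.
Min-cut edges: Res→C (9), Res→Out (12), B→Out (7); capacity 9 + 12 + 7 = 28.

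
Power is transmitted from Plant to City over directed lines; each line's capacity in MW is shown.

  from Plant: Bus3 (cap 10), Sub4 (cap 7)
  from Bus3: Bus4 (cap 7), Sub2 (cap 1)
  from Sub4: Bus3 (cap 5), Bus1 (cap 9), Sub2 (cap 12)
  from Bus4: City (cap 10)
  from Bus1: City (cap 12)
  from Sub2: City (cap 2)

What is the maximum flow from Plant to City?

Augment Plant→Bus3→Bus4→City: bottleneck 7, flow now 7.
Augment Plant→Bus3→Sub2→City: bottleneck 1, flow now 8.
Augment Plant→Sub4→Bus1→City: bottleneck 7, flow now 15.
No augmenting path remains; maximum flow = 15.
In the residual graph, reachable from Plant: {Plant, Bus3}.
Min-cut edges: Plant→Sub4 (7), Bus3→Bus4 (7), Bus3→Sub2 (1); capacity 7 + 7 + 1 = 15.
This cut is saturated, so no flow can exceed 15.

15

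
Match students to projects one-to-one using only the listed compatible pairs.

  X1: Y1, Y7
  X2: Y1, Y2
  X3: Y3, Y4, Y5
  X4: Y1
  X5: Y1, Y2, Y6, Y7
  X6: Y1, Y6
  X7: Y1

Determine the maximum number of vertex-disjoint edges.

5

Unit-capacity flow: source→left, listed edges, right→sink; max matching = max flow.
Augmenting path X1→Y1 (+1); matched 1.
Augmenting path X2→Y2 (+1); matched 2.
Augmenting path X3→Y3 (+1); matched 3.
Augmenting path X5→Y6 (+1); matched 4.
Augmenting path X4→Y1→X1→Y7 (+1); matched 5.
No augmenting path remains; maximum matching = 5.
König certificate: {X3, Y1, Y2, Y6, Y7} is a vertex cover of size 5 (every listed pair touches it), so no matching can be larger.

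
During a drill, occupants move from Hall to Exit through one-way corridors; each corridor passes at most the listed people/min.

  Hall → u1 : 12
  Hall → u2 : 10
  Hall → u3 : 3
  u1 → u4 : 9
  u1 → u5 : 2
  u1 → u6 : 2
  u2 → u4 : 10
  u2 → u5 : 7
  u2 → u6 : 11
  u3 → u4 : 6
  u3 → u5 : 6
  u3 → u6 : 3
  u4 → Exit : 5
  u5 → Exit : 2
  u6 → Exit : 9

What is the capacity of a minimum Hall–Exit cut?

16

Augment Hall→u1→u4→Exit: bottleneck 5, flow now 5.
Augment Hall→u1→u5→Exit: bottleneck 2, flow now 7.
Augment Hall→u1→u6→Exit: bottleneck 2, flow now 9.
Augment Hall→u2→u6→Exit: bottleneck 7, flow now 16.
No augmenting path remains; maximum flow = 16.
By max-flow min-cut, the minimum cut capacity equals the max flow.
In the residual graph, reachable from Hall: {Hall, u1, u2, u3, u4, u5, u6}.
Min-cut edges: u4→Exit (5), u5→Exit (2), u6→Exit (9); capacity 5 + 2 + 9 = 16.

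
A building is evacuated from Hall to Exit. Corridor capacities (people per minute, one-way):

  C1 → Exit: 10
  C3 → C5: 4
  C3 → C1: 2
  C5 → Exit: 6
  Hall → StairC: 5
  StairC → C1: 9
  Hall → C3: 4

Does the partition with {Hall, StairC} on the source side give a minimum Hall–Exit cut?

No — its capacity is 13, but the minimum cut has capacity 9.

Given cut capacity: 4 + 9 = 13.
Augment Hall→C3→C1→Exit: bottleneck 2, flow now 2.
Augment Hall→C3→C5→Exit: bottleneck 2, flow now 4.
Augment Hall→StairC→C1→Exit: bottleneck 5, flow now 9.
No augmenting path remains; maximum flow = 9.
In the residual graph, reachable from Hall: {Hall}.
Min-cut edges: Hall→C3 (4), Hall→StairC (5); capacity 4 + 5 = 9.
Cut capacity 13 exceeds the max flow 9, so it is not minimum.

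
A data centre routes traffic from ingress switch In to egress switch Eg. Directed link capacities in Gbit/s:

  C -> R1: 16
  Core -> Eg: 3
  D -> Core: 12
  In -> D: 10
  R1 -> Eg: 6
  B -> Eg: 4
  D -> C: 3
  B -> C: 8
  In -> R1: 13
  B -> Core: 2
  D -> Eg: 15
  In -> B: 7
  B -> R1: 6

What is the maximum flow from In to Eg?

Augment In→D→Eg: bottleneck 10, flow now 10.
Augment In→B→Eg: bottleneck 4, flow now 14.
Augment In→R1→Eg: bottleneck 6, flow now 20.
Augment In→B→Core→Eg: bottleneck 2, flow now 22.
No augmenting path remains; maximum flow = 22.
In the residual graph, reachable from In: {In, B, C, R1}.
Min-cut edges: In→D (10), B→Core (2), B→Eg (4), R1→Eg (6); capacity 10 + 2 + 4 + 6 = 22.
This cut is saturated, so no flow can exceed 22.

22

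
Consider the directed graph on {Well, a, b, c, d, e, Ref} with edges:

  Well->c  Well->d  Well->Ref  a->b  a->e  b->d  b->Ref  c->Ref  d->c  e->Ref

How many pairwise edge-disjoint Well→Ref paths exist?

Assign every edge capacity 1; by Menger, the answer equals the max flow.
Path Well→Ref (+1); total 1.
Path Well→c→Ref (+1); total 2.
No residual Well→Ref path; max flow = 2.
Certifying cut of size 2: {Well→Ref, c→Ref}.

2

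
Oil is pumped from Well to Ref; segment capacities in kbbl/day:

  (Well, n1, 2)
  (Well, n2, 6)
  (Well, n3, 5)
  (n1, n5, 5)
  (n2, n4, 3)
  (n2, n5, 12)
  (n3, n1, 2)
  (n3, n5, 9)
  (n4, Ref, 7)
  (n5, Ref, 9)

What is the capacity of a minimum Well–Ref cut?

Augment Well→n1→n5→Ref: bottleneck 2, flow now 2.
Augment Well→n2→n4→Ref: bottleneck 3, flow now 5.
Augment Well→n2→n5→Ref: bottleneck 3, flow now 8.
Augment Well→n3→n5→Ref: bottleneck 4, flow now 12.
No augmenting path remains; maximum flow = 12.
By max-flow min-cut, the minimum cut capacity equals the max flow.
In the residual graph, reachable from Well: {Well, n1, n2, n3, n5}.
Min-cut edges: n2→n4 (3), n5→Ref (9); capacity 3 + 9 = 12.

12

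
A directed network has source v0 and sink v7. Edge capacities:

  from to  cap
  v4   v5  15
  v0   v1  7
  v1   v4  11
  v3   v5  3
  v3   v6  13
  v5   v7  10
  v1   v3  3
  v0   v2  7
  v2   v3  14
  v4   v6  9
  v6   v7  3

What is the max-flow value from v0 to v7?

13

Augment v0→v1→v3→v5→v7: bottleneck 3, flow now 3.
Augment v0→v1→v4→v5→v7: bottleneck 4, flow now 7.
Augment v0→v2→v3→v6→v7: bottleneck 3, flow now 10.
Augment v0→v2→v3→v1→v4→v5→v7: bottleneck 3, flow now 13. (uses reverse residual edge)
No augmenting path remains; maximum flow = 13.
In the residual graph, reachable from v0: {v0, v2, v3, v6}.
Min-cut edges: v0→v1 (7), v3→v5 (3), v6→v7 (3); capacity 7 + 3 + 3 = 13.
This cut is saturated, so no flow can exceed 13.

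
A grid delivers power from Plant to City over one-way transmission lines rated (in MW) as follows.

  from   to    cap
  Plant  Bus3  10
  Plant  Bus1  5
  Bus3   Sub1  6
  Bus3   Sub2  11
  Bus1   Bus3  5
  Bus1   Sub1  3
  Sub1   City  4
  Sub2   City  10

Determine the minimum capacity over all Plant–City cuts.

14

Augment Plant→Bus3→Sub1→City: bottleneck 4, flow now 4.
Augment Plant→Bus3→Sub2→City: bottleneck 6, flow now 10.
Augment Plant→Bus1→Bus3→Sub2→City: bottleneck 4, flow now 14.
No augmenting path remains; maximum flow = 14.
By max-flow min-cut, the minimum cut capacity equals the max flow.
In the residual graph, reachable from Plant: {Plant, Bus3, Bus1, Sub1, Sub2}.
Min-cut edges: Sub1→City (4), Sub2→City (10); capacity 4 + 10 = 14.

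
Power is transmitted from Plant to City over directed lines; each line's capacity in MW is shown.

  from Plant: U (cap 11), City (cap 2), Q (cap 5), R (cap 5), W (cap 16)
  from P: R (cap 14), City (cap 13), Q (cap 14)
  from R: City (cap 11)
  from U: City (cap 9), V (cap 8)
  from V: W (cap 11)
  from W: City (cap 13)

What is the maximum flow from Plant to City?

Augment Plant→City: bottleneck 2, flow now 2.
Augment Plant→R→City: bottleneck 5, flow now 7.
Augment Plant→U→City: bottleneck 9, flow now 16.
Augment Plant→W→City: bottleneck 13, flow now 29.
No augmenting path remains; maximum flow = 29.
In the residual graph, reachable from Plant: {Plant, Q, U, V, W}.
Min-cut edges: Plant→R (5), Plant→City (2), U→City (9), W→City (13); capacity 5 + 2 + 9 + 13 = 29.
This cut is saturated, so no flow can exceed 29.

29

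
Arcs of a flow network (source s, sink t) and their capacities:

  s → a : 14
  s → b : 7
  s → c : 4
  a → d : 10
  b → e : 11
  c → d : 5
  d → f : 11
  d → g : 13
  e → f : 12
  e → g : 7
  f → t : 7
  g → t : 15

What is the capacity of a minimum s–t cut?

Augment s→a→d→f→t: bottleneck 7, flow now 7.
Augment s→a→d→g→t: bottleneck 3, flow now 10.
Augment s→b→e→g→t: bottleneck 7, flow now 17.
Augment s→c→d→g→t: bottleneck 4, flow now 21.
No augmenting path remains; maximum flow = 21.
By max-flow min-cut, the minimum cut capacity equals the max flow.
In the residual graph, reachable from s: {s, a}.
Min-cut edges: s→b (7), s→c (4), a→d (10); capacity 7 + 4 + 10 = 21.

21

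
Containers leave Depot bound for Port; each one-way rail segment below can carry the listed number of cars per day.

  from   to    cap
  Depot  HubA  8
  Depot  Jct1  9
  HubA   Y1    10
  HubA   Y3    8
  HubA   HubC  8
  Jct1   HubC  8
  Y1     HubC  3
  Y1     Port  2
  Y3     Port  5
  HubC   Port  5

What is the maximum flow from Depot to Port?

12

Augment Depot→HubA→Y1→Port: bottleneck 2, flow now 2.
Augment Depot→HubA→Y3→Port: bottleneck 5, flow now 7.
Augment Depot→HubA→HubC→Port: bottleneck 1, flow now 8.
Augment Depot→Jct1→HubC→Port: bottleneck 4, flow now 12.
No augmenting path remains; maximum flow = 12.
In the residual graph, reachable from Depot: {Depot, HubA, Jct1, Y1, Y3, HubC}.
Min-cut edges: Y1→Port (2), Y3→Port (5), HubC→Port (5); capacity 2 + 5 + 5 = 12.
This cut is saturated, so no flow can exceed 12.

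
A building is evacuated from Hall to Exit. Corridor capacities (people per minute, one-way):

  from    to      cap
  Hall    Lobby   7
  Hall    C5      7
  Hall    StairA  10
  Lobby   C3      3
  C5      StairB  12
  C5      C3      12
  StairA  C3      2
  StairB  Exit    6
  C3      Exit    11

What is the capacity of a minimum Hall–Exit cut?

Augment Hall→Lobby→C3→Exit: bottleneck 3, flow now 3.
Augment Hall→C5→StairB→Exit: bottleneck 6, flow now 9.
Augment Hall→C5→C3→Exit: bottleneck 1, flow now 10.
Augment Hall→StairA→C3→Exit: bottleneck 2, flow now 12.
No augmenting path remains; maximum flow = 12.
By max-flow min-cut, the minimum cut capacity equals the max flow.
In the residual graph, reachable from Hall: {Hall, Lobby, StairA}.
Min-cut edges: Hall→C5 (7), Lobby→C3 (3), StairA→C3 (2); capacity 7 + 3 + 2 = 12.

12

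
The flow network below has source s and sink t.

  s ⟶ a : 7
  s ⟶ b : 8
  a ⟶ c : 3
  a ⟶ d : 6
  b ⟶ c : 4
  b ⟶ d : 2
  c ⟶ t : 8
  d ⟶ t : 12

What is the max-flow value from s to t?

13

Augment s→a→c→t: bottleneck 3, flow now 3.
Augment s→a→d→t: bottleneck 4, flow now 7.
Augment s→b→c→t: bottleneck 4, flow now 11.
Augment s→b→d→t: bottleneck 2, flow now 13.
No augmenting path remains; maximum flow = 13.
In the residual graph, reachable from s: {s, b}.
Min-cut edges: s→a (7), b→c (4), b→d (2); capacity 7 + 4 + 2 = 13.
This cut is saturated, so no flow can exceed 13.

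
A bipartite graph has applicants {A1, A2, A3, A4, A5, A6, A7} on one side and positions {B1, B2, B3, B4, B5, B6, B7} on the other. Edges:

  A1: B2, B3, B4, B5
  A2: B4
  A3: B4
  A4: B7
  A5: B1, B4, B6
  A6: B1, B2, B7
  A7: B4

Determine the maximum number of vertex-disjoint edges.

5

Unit-capacity flow: source→left, listed edges, right→sink; max matching = max flow.
Augmenting path A1→B2 (+1); matched 1.
Augmenting path A2→B4 (+1); matched 2.
Augmenting path A4→B7 (+1); matched 3.
Augmenting path A5→B1 (+1); matched 4.
Augmenting path A6→B1→A5→B6 (+1); matched 5.
No augmenting path remains; maximum matching = 5.
König certificate: {A1, A4, A5, A6, B4} is a vertex cover of size 5 (every listed pair touches it), so no matching can be larger.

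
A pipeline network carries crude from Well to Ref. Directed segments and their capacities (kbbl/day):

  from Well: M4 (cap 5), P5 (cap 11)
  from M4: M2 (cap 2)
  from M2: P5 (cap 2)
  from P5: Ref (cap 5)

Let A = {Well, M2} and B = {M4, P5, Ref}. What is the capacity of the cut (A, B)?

Edges leaving {Well, M2}: Well→M4 (5), Well→P5 (11), M2→P5 (2).
Cut capacity = 5 + 11 + 2 = 18.

18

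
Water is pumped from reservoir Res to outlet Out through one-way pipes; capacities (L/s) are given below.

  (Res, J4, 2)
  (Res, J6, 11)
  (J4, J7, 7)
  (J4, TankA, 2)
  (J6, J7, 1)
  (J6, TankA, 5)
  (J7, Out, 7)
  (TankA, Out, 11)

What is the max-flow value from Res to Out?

Augment Res→J4→J7→Out: bottleneck 2, flow now 2.
Augment Res→J6→J7→Out: bottleneck 1, flow now 3.
Augment Res→J6→TankA→Out: bottleneck 5, flow now 8.
No augmenting path remains; maximum flow = 8.
In the residual graph, reachable from Res: {Res, J6}.
Min-cut edges: Res→J4 (2), J6→J7 (1), J6→TankA (5); capacity 2 + 1 + 5 = 8.
This cut is saturated, so no flow can exceed 8.

8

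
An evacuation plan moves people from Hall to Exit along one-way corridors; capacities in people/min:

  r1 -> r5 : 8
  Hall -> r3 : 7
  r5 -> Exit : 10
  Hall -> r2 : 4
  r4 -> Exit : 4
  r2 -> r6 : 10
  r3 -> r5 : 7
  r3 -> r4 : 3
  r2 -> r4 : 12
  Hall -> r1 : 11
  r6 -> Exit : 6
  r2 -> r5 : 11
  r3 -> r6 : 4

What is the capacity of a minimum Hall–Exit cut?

Augment Hall→r1→r5→Exit: bottleneck 8, flow now 8.
Augment Hall→r2→r4→Exit: bottleneck 4, flow now 12.
Augment Hall→r3→r5→Exit: bottleneck 2, flow now 14.
Augment Hall→r3→r6→Exit: bottleneck 4, flow now 18.
Augment Hall→r3→r4→r2→r6→Exit: bottleneck 1, flow now 19. (uses reverse residual edge)
No augmenting path remains; maximum flow = 19.
By max-flow min-cut, the minimum cut capacity equals the max flow.
In the residual graph, reachable from Hall: {Hall, r1}.
Min-cut edges: Hall→r2 (4), Hall→r3 (7), r1→r5 (8); capacity 4 + 7 + 8 = 19.

19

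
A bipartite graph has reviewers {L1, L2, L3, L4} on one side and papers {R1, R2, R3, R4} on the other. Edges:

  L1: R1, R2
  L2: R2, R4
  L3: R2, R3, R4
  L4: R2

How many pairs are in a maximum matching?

Unit-capacity flow: source→left, listed edges, right→sink; max matching = max flow.
Augmenting path L1→R1 (+1); matched 1.
Augmenting path L2→R2 (+1); matched 2.
Augmenting path L3→R3 (+1); matched 3.
Augmenting path L4→R2→L2→R4 (+1); matched 4.
No augmenting path remains; maximum matching = 4.
König certificate: {L1, L2, L3, L4} is a vertex cover of size 4 (every listed pair touches it), so no matching can be larger.

4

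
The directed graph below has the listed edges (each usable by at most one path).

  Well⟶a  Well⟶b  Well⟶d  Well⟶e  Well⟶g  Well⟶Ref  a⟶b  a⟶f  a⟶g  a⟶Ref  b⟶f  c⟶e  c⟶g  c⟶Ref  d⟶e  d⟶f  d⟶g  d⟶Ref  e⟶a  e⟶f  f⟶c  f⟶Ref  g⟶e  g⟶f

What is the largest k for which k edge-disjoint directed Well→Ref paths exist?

Assign every edge capacity 1; by Menger, the answer equals the max flow.
Path Well→Ref (+1); total 1.
Path Well→a→Ref (+1); total 2.
Path Well→d→Ref (+1); total 3.
Path Well→b→f→Ref (+1); total 4.
Path Well→e→f→c→Ref (+1); total 5.
No residual Well→Ref path; max flow = 5.
Certifying cut of size 5: {Well→Ref, Well→d, a→Ref, f→Ref, f→c}.

5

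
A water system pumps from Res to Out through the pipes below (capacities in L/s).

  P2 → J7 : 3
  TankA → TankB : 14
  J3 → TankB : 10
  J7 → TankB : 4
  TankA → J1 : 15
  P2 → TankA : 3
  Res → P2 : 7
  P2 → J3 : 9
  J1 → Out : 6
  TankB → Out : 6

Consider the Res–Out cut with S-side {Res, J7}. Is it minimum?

Given cut capacity: 7 + 4 = 11.
Augment Res→P2→TankA→TankB→Out: bottleneck 3, flow now 3.
Augment Res→P2→J7→TankB→Out: bottleneck 3, flow now 6.
Augment Res→P2→J3→TankB→TankA→J1→Out: bottleneck 1, flow now 7. (uses reverse residual edge)
No augmenting path remains; maximum flow = 7.
In the residual graph, reachable from Res: {Res}.
Min-cut edges: Res→P2 (7); capacity 7 = 7.
Cut capacity 11 exceeds the max flow 7, so it is not minimum.

No — its capacity is 11, but the minimum cut has capacity 7.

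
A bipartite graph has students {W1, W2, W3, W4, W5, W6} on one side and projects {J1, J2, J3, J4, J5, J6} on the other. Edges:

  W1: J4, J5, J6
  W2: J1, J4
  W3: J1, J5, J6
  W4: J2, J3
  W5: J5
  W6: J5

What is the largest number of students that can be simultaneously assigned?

Unit-capacity flow: source→left, listed edges, right→sink; max matching = max flow.
Augmenting path W1→J4 (+1); matched 1.
Augmenting path W2→J1 (+1); matched 2.
Augmenting path W3→J5 (+1); matched 3.
Augmenting path W4→J2 (+1); matched 4.
Augmenting path W5→J5→W3→J6 (+1); matched 5.
No augmenting path remains; maximum matching = 5.
König certificate: {W1, W2, W3, W4, J5} is a vertex cover of size 5 (every listed pair touches it), so no matching can be larger.

5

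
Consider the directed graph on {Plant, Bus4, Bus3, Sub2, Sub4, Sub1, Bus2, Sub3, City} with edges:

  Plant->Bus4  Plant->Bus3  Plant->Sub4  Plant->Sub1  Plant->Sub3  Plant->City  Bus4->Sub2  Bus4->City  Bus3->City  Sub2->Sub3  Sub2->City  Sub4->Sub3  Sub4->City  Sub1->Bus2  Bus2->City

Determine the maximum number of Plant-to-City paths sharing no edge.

Assign every edge capacity 1; by Menger, the answer equals the max flow.
Path Plant→City (+1); total 1.
Path Plant→Bus4→City (+1); total 2.
Path Plant→Bus3→City (+1); total 3.
Path Plant→Sub4→City (+1); total 4.
Path Plant→Sub1→Bus2→City (+1); total 5.
No residual Plant→City path; max flow = 5.
Certifying cut of size 5: {Plant→Bus3, Plant→Bus4, Plant→City, Plant→Sub1, Plant→Sub4}.

5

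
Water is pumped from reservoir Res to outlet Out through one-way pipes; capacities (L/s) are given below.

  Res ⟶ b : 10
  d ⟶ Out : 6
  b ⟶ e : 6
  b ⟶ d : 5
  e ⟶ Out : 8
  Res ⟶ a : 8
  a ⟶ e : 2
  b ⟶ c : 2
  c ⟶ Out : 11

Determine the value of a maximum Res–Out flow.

Augment Res→a→e→Out: bottleneck 2, flow now 2.
Augment Res→b→c→Out: bottleneck 2, flow now 4.
Augment Res→b→d→Out: bottleneck 5, flow now 9.
Augment Res→b→e→Out: bottleneck 3, flow now 12.
No augmenting path remains; maximum flow = 12.
In the residual graph, reachable from Res: {Res, a}.
Min-cut edges: Res→b (10), a→e (2); capacity 10 + 2 = 12.
This cut is saturated, so no flow can exceed 12.

12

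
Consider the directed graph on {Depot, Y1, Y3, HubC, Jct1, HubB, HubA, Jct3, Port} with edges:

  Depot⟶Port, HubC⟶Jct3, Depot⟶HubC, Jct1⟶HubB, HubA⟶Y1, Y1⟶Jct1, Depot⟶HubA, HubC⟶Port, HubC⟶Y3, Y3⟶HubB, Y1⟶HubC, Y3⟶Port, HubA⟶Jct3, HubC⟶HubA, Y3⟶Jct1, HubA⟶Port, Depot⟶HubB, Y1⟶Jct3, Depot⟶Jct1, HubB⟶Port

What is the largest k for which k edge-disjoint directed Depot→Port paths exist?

4

Assign every edge capacity 1; by Menger, the answer equals the max flow.
Path Depot→Port (+1); total 1.
Path Depot→HubC→Port (+1); total 2.
Path Depot→HubB→Port (+1); total 3.
Path Depot→HubA→Port (+1); total 4.
No residual Depot→Port path; max flow = 4.
Certifying cut of size 4: {Depot→HubA, Depot→HubC, Depot→Port, HubB→Port}.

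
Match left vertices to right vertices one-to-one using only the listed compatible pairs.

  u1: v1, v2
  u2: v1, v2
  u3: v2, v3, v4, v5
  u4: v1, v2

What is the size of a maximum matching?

3

Unit-capacity flow: source→left, listed edges, right→sink; max matching = max flow.
Augmenting path u1→v1 (+1); matched 1.
Augmenting path u2→v2 (+1); matched 2.
Augmenting path u3→v3 (+1); matched 3.
No augmenting path remains; maximum matching = 3.
König certificate: {u3, v1, v2} is a vertex cover of size 3 (every listed pair touches it), so no matching can be larger.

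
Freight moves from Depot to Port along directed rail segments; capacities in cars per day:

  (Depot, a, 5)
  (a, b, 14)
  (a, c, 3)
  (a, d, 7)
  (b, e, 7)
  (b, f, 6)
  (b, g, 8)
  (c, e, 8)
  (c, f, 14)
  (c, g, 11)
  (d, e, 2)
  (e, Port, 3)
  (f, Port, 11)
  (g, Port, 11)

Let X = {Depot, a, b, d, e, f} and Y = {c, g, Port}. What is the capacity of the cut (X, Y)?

Edges leaving {Depot, a, b, d, e, f}: a→c (3), b→g (8), e→Port (3), f→Port (11).
Cut capacity = 3 + 8 + 3 + 11 = 25.

25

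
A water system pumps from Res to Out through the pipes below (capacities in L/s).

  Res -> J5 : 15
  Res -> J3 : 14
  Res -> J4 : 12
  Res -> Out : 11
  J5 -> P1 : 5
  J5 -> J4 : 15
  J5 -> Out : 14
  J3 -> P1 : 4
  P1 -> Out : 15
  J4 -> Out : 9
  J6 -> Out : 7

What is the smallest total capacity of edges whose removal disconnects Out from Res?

39

Augment Res→Out: bottleneck 11, flow now 11.
Augment Res→J5→Out: bottleneck 14, flow now 25.
Augment Res→J4→Out: bottleneck 9, flow now 34.
Augment Res→J5→P1→Out: bottleneck 1, flow now 35.
Augment Res→J3→P1→Out: bottleneck 4, flow now 39.
No augmenting path remains; maximum flow = 39.
By max-flow min-cut, the minimum cut capacity equals the max flow.
In the residual graph, reachable from Res: {Res, J3, J4}.
Min-cut edges: Res→J5 (15), Res→Out (11), J3→P1 (4), J4→Out (9); capacity 15 + 11 + 4 + 9 = 39.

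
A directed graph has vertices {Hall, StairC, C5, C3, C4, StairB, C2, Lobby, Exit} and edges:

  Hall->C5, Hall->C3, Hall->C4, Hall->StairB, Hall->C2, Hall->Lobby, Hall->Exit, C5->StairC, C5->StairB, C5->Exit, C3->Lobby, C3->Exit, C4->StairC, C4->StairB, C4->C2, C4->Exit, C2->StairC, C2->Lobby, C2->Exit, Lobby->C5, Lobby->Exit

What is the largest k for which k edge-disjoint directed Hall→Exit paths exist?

6

Assign every edge capacity 1; by Menger, the answer equals the max flow.
Path Hall→Exit (+1); total 1.
Path Hall→C5→Exit (+1); total 2.
Path Hall→C3→Exit (+1); total 3.
Path Hall→C4→Exit (+1); total 4.
Path Hall→C2→Exit (+1); total 5.
Path Hall→Lobby→Exit (+1); total 6.
No residual Hall→Exit path; max flow = 6.
Certifying cut of size 6: {Hall→C2, Hall→C3, Hall→C4, Hall→C5, Hall→Exit, Hall→Lobby}.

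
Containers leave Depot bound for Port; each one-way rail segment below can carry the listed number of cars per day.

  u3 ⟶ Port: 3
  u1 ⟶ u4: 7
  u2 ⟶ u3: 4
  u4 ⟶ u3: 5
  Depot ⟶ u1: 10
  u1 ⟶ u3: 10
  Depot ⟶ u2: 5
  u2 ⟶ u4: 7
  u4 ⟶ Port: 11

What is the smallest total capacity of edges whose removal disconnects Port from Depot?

Augment Depot→u1→u3→Port: bottleneck 3, flow now 3.
Augment Depot→u1→u4→Port: bottleneck 7, flow now 10.
Augment Depot→u2→u4→Port: bottleneck 4, flow now 14.
No augmenting path remains; maximum flow = 14.
By max-flow min-cut, the minimum cut capacity equals the max flow.
In the residual graph, reachable from Depot: {Depot, u1, u2, u3, u4}.
Min-cut edges: u3→Port (3), u4→Port (11); capacity 3 + 11 = 14.

14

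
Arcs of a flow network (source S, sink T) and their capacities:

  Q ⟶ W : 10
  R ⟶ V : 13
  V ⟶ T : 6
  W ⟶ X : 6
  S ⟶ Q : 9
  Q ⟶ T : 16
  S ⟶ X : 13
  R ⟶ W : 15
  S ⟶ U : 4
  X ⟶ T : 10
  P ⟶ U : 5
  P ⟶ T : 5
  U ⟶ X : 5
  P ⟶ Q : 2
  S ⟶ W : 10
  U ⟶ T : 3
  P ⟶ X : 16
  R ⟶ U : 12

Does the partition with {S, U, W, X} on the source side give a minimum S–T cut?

Given cut capacity: 9 + 3 + 10 = 22.
Augment S→Q→T: bottleneck 9, flow now 9.
Augment S→U→T: bottleneck 3, flow now 12.
Augment S→X→T: bottleneck 10, flow now 22.
No augmenting path remains; maximum flow = 22.
Cut capacity 22 equals the max flow, so it is a minimum cut.

Yes — it is a minimum cut (capacity 22).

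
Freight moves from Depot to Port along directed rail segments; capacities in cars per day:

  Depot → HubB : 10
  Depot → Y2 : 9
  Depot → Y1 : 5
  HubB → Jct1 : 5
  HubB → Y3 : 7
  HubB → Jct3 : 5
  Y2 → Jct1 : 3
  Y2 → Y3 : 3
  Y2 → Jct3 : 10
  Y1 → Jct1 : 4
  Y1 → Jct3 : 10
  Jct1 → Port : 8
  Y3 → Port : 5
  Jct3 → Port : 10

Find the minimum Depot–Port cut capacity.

23

Augment Depot→HubB→Jct1→Port: bottleneck 5, flow now 5.
Augment Depot→HubB→Y3→Port: bottleneck 5, flow now 10.
Augment Depot→Y2→Jct1→Port: bottleneck 3, flow now 13.
Augment Depot→Y2→Jct3→Port: bottleneck 6, flow now 19.
Augment Depot→Y1→Jct3→Port: bottleneck 4, flow now 23.
No augmenting path remains; maximum flow = 23.
By max-flow min-cut, the minimum cut capacity equals the max flow.
In the residual graph, reachable from Depot: {Depot, HubB, Y2, Y1, Jct1, Y3, Jct3}.
Min-cut edges: Jct1→Port (8), Y3→Port (5), Jct3→Port (10); capacity 8 + 5 + 10 = 23.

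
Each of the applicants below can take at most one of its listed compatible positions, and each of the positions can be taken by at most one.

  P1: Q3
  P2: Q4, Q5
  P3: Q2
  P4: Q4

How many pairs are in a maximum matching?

4

Unit-capacity flow: source→left, listed edges, right→sink; max matching = max flow.
Augmenting path P1→Q3 (+1); matched 1.
Augmenting path P2→Q4 (+1); matched 2.
Augmenting path P3→Q2 (+1); matched 3.
Augmenting path P4→Q4→P2→Q5 (+1); matched 4.
No augmenting path remains; maximum matching = 4.
König certificate: {P1, P2, P3, P4} is a vertex cover of size 4 (every listed pair touches it), so no matching can be larger.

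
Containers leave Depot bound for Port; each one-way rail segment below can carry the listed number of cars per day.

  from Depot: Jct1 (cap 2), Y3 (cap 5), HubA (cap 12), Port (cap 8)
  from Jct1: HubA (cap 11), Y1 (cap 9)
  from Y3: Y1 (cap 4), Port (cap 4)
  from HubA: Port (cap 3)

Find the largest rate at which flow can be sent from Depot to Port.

15

Augment Depot→Port: bottleneck 8, flow now 8.
Augment Depot→Y3→Port: bottleneck 4, flow now 12.
Augment Depot→HubA→Port: bottleneck 3, flow now 15.
No augmenting path remains; maximum flow = 15.
In the residual graph, reachable from Depot: {Depot, Jct1, Y3, HubA, Y1}.
Min-cut edges: Depot→Port (8), Y3→Port (4), HubA→Port (3); capacity 8 + 4 + 3 = 15.
This cut is saturated, so no flow can exceed 15.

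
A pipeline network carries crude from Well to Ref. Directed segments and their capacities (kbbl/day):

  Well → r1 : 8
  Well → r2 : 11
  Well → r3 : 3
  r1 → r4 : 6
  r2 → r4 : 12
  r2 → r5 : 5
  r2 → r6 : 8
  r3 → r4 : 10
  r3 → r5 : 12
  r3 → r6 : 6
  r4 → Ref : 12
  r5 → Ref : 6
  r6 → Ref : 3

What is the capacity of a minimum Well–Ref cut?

20

Augment Well→r1→r4→Ref: bottleneck 6, flow now 6.
Augment Well→r2→r4→Ref: bottleneck 6, flow now 12.
Augment Well→r2→r5→Ref: bottleneck 5, flow now 17.
Augment Well→r3→r5→Ref: bottleneck 1, flow now 18.
Augment Well→r3→r6→Ref: bottleneck 2, flow now 20.
No augmenting path remains; maximum flow = 20.
By max-flow min-cut, the minimum cut capacity equals the max flow.
In the residual graph, reachable from Well: {Well, r1}.
Min-cut edges: Well→r2 (11), Well→r3 (3), r1→r4 (6); capacity 11 + 3 + 6 = 20.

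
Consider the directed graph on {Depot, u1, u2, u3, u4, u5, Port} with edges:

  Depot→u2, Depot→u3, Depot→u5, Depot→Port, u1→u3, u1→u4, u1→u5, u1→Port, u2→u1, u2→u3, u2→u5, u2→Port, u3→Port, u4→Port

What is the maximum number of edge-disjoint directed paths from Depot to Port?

3

Assign every edge capacity 1; by Menger, the answer equals the max flow.
Path Depot→Port (+1); total 1.
Path Depot→u2→Port (+1); total 2.
Path Depot→u3→Port (+1); total 3.
No residual Depot→Port path; max flow = 3.
Certifying cut of size 3: {Depot→Port, Depot→u2, Depot→u3}.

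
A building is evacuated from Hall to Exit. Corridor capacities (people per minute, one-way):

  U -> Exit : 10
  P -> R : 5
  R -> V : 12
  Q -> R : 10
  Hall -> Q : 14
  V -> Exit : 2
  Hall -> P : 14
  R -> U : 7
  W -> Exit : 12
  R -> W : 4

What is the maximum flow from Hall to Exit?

Augment Hall→P→R→U→Exit: bottleneck 5, flow now 5.
Augment Hall→Q→R→U→Exit: bottleneck 2, flow now 7.
Augment Hall→Q→R→V→Exit: bottleneck 2, flow now 9.
Augment Hall→Q→R→W→Exit: bottleneck 4, flow now 13.
No augmenting path remains; maximum flow = 13.
In the residual graph, reachable from Hall: {Hall, P, Q, R, V}.
Min-cut edges: R→U (7), R→W (4), V→Exit (2); capacity 7 + 4 + 2 = 13.
This cut is saturated, so no flow can exceed 13.

13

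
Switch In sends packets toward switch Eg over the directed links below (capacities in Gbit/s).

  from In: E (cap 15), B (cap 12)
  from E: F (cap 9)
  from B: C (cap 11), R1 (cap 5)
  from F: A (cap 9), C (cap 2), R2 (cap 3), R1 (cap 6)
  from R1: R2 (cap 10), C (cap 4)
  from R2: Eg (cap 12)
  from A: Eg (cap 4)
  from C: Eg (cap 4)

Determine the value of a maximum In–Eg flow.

Augment In→B→C→Eg: bottleneck 4, flow now 4.
Augment In→E→F→R2→Eg: bottleneck 3, flow now 7.
Augment In→E→F→A→Eg: bottleneck 4, flow now 11.
Augment In→B→R1→R2→Eg: bottleneck 5, flow now 16.
Augment In→E→F→R1→R2→Eg: bottleneck 2, flow now 18.
No augmenting path remains; maximum flow = 18.
In the residual graph, reachable from In: {In, E, B, C}.
Min-cut edges: E→F (9), B→R1 (5), C→Eg (4); capacity 9 + 5 + 4 = 18.
This cut is saturated, so no flow can exceed 18.

18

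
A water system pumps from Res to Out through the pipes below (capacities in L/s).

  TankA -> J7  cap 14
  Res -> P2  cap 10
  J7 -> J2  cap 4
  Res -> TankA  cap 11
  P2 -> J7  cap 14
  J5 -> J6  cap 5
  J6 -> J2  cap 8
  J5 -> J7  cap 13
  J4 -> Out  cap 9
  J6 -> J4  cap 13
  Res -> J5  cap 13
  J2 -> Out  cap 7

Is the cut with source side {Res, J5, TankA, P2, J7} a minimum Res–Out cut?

Yes — it is a minimum cut (capacity 9).

Given cut capacity: 5 + 4 = 9.
Augment Res→J5→J7→J2→Out: bottleneck 4, flow now 4.
Augment Res→J5→J6→J4→Out: bottleneck 5, flow now 9.
No augmenting path remains; maximum flow = 9.
Cut capacity 9 equals the max flow, so it is a minimum cut.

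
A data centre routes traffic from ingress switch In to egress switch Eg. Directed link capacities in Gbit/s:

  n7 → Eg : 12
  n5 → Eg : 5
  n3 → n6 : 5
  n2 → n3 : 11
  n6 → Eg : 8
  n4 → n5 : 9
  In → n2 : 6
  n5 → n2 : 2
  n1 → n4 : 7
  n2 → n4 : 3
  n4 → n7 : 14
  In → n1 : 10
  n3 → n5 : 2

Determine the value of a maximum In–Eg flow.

Augment In→n1→n4→n5→Eg: bottleneck 5, flow now 5.
Augment In→n1→n4→n7→Eg: bottleneck 2, flow now 7.
Augment In→n2→n3→n6→Eg: bottleneck 5, flow now 12.
Augment In→n2→n4→n7→Eg: bottleneck 1, flow now 13.
No augmenting path remains; maximum flow = 13.
In the residual graph, reachable from In: {In, n1}.
Min-cut edges: In→n2 (6), n1→n4 (7); capacity 6 + 7 = 13.
This cut is saturated, so no flow can exceed 13.

13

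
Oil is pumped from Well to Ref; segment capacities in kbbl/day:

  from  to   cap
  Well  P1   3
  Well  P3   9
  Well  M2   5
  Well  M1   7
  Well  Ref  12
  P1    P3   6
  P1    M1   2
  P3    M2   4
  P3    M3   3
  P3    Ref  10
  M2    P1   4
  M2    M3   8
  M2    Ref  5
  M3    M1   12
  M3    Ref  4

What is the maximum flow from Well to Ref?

29

Augment Well→Ref: bottleneck 12, flow now 12.
Augment Well→P3→Ref: bottleneck 9, flow now 21.
Augment Well→M2→Ref: bottleneck 5, flow now 26.
Augment Well→P1→P3→Ref: bottleneck 1, flow now 27.
Augment Well→P1→P3→M3→Ref: bottleneck 2, flow now 29.
No augmenting path remains; maximum flow = 29.
In the residual graph, reachable from Well: {Well, M1}.
Min-cut edges: Well→P1 (3), Well→P3 (9), Well→M2 (5), Well→Ref (12); capacity 3 + 9 + 5 + 12 = 29.
This cut is saturated, so no flow can exceed 29.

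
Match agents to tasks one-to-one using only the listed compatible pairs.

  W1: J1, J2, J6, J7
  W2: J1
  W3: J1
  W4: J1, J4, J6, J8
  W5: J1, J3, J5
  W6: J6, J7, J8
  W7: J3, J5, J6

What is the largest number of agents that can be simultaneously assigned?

Unit-capacity flow: source→left, listed edges, right→sink; max matching = max flow.
Augmenting path W1→J1 (+1); matched 1.
Augmenting path W4→J4 (+1); matched 2.
Augmenting path W5→J3 (+1); matched 3.
Augmenting path W6→J6 (+1); matched 4.
Augmenting path W7→J5 (+1); matched 5.
Augmenting path W2→J1→W1→J2 (+1); matched 6.
No augmenting path remains; maximum matching = 6.
König certificate: {W1, W4, W5, W6, W7, J1} is a vertex cover of size 6 (every listed pair touches it), so no matching can be larger.

6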